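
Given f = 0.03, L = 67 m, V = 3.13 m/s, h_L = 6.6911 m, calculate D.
Formula: h_L = f \frac{L}{D} \frac{V^2}{2g}
Substituting knowns: 6.6911 = 0.03·(67/D)·3.13²/(2·9.81)
Solving for D: D = 0.03·67·3.13²/(2·9.81·6.6911) = 0.15 m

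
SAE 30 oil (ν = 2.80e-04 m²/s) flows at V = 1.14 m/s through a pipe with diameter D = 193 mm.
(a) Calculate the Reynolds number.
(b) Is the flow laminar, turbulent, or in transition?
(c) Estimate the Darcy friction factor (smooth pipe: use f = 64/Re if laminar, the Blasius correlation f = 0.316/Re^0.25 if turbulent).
(a) Re = V·D/ν = 1.14·0.193/2.80e-04 = 785.79
(b) Flow regime: laminar (Re < 2300)
(c) Friction factor: f = 64/Re = 64/785.79 = 0.08145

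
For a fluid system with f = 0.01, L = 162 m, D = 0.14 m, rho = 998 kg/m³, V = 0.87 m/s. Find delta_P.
Formula: \Delta P = f \frac{L}{D} \frac{\rho V^2}{2}
delta_P = 0.01·(162/0.14)·0.5·998·0.87²/1000 = 4.37 kPa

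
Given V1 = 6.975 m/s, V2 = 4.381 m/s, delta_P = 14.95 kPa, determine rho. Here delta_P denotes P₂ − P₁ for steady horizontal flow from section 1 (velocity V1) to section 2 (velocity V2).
Formula: \Delta P = \frac{1}{2} \rho (V_1^2 - V_2^2)
Substituting knowns: 14.95 = 0.5·rho·(6.975² − 4.381²)/1000
Solving for rho: rho = 2·(14.95·1000)/(6.975² − 4.381²) = 1015 kg/m³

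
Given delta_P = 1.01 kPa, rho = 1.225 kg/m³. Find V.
Formula: V = \sqrt{\frac{2 \Delta P}{\rho}}
V = √(2·(1.01·1000)/1.225) = 40.61 m/s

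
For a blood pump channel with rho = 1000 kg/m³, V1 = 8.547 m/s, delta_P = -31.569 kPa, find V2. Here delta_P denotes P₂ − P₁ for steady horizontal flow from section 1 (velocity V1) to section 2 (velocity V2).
Formula: \Delta P = \frac{1}{2} \rho (V_1^2 - V_2^2)
Substituting knowns: -31.569 = 0.5·1000·(8.547² − V2²)/1000
Solving for V2: V2 = √(8.547² − 2·(-31.569·1000)/1000) = 11.67 m/s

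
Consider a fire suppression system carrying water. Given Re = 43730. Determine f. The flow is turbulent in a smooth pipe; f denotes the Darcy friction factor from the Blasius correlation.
Formula: f = \frac{0.316}{Re^{0.25}}
f = 0.316/43730^0.25 = 0.02185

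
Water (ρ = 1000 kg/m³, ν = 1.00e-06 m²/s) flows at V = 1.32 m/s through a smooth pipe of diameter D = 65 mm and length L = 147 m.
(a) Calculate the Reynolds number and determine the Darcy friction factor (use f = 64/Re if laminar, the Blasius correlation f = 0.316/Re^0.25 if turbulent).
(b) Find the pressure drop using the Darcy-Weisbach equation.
(a) Re = V·D/ν = 1.32·0.065/1.00e-06 = 85800 → turbulent (Re > 4000); f = 0.316/Re^0.25 = 0.316/85800^0.25 = 0.018464
(b) Darcy-Weisbach: ΔP = f·(L/D)·½ρV²/1000 = 0.018464·(147/0.065)·½·1000·1.32²/1000 = 36.38 kPa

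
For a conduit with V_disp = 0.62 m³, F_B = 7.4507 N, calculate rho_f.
Formula: F_B = \rho_f g V_{disp}
Substituting knowns: 7.4507 = rho_f·9.81·0.62
Solving for rho_f: rho_f = 7.4507/(9.81·0.62) = 1.225 kg/m³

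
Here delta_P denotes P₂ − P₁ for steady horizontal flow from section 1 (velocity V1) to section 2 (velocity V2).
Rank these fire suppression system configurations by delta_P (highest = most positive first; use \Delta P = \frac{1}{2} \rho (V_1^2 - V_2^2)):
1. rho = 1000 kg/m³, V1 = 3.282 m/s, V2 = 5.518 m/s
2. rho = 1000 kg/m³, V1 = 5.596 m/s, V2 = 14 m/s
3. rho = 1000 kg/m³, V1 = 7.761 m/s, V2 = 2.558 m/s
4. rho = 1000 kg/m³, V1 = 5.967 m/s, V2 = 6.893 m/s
Case 1: delta_P = -9.838 kPa
Case 2: delta_P = -82.34 kPa
Case 3: delta_P = 26.84 kPa
Case 4: delta_P = -5.954 kPa
Ranking (highest first): 3, 4, 1, 2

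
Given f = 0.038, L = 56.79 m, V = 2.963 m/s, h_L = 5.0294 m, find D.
Formula: h_L = f \frac{L}{D} \frac{V^2}{2g}
Substituting knowns: 5.0294 = 0.038·(56.79/D)·2.963²/(2·9.81)
Solving for D: D = 0.038·56.79·2.963²/(2·9.81·5.0294) = 0.192 m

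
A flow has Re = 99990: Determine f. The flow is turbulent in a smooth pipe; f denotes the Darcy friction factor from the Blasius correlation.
Formula: f = \frac{0.316}{Re^{0.25}}
f = 0.316/99990^0.25 = 0.01777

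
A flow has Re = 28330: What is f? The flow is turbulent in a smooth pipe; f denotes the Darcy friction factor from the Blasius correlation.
Formula: f = \frac{0.316}{Re^{0.25}}
f = 0.316/28330^0.25 = 0.02436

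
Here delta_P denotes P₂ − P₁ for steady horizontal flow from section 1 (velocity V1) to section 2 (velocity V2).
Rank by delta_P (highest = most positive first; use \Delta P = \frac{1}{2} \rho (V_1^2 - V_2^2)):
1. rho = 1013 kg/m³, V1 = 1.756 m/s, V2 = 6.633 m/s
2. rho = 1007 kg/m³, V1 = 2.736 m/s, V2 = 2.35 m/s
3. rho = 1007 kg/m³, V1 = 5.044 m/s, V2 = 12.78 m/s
Case 1: delta_P = -20.72 kPa
Case 2: delta_P = 0.9885 kPa
Case 3: delta_P = -69.43 kPa
Ranking (highest first): 2, 1, 3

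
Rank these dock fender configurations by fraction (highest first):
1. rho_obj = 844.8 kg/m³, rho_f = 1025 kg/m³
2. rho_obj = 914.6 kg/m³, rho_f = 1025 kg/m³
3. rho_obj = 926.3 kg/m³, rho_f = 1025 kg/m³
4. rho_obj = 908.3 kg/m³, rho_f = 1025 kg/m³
Case 1: fraction = 0.8242
Case 2: fraction = 0.8923
Case 3: fraction = 0.9037
Case 4: fraction = 0.8861
Ranking (highest first): 3, 2, 4, 1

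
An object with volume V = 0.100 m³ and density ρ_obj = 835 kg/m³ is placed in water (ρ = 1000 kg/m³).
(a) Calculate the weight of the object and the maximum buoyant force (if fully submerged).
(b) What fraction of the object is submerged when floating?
(a) W=rho_obj*g*V=835*9.81*0.100=819.1 N; F_B(max)=rho*g*V=1000*9.81*0.100=981.0 N
(b) Floating fraction=rho_obj/rho=835/1000=0.835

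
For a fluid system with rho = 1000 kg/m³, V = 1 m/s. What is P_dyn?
Formula: P_{dyn} = \frac{1}{2} \rho V^2
P_dyn = 0.5·1000·1²/1000 = 0.5 kPa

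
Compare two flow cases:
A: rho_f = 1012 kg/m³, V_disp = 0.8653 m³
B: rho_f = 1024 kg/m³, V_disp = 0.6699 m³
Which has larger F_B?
F_B(A) = 8590 N, F_B(B) = 6729 N. Answer: A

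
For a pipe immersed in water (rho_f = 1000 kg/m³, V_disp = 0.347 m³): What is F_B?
Formula: F_B = \rho_f g V_{disp}
F_B = 1000·9.81·0.347 = 3404 N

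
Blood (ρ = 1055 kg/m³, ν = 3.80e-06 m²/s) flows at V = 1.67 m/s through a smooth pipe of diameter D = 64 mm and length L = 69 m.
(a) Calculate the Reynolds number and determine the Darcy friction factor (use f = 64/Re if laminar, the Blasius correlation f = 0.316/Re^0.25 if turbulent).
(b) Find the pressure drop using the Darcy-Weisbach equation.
(a) Re = V·D/ν = 1.67·0.064/3.80e-06 = 28126 → turbulent (Re > 4000); f = 0.316/Re^0.25 = 0.316/28126^0.25 = 0.024401
(b) Darcy-Weisbach: ΔP = f·(L/D)·½ρV²/1000 = 0.024401·(69/0.064)·½·1055·1.67²/1000 = 38.7 kPa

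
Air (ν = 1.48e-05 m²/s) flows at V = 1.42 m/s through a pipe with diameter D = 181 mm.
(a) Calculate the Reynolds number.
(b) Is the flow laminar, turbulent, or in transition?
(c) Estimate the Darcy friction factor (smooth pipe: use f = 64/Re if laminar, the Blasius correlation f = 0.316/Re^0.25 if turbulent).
(a) Re = V·D/ν = 1.42·0.181/1.48e-05 = 17366
(b) Flow regime: turbulent (Re > 4000)
(c) Friction factor: f = 0.316/Re^0.25 = 0.316/17366^0.25 = 0.02753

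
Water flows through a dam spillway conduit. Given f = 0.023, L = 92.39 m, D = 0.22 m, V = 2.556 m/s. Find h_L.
Formula: h_L = f \frac{L}{D} \frac{V^2}{2g}
h_L = 0.023·(92.39/0.22)·2.556²/(2·9.81) = 3.216 m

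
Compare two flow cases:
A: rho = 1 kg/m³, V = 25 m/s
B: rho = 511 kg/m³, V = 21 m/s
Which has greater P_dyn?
P_dyn(A) = 0.3125 kPa, P_dyn(B) = 112.7 kPa. Answer: B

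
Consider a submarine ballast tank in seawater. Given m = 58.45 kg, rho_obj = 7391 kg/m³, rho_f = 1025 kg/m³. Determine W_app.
Formula: W_{app} = mg\left(1 - \frac{\rho_f}{\rho_{obj}}\right)
W_app = 58.45·9.81·(1 − 1025/7391) = 493.9 N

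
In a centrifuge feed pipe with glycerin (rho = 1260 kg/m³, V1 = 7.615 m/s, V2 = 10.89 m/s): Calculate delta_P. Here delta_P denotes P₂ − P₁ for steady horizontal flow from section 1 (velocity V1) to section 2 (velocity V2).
Formula: \Delta P = \frac{1}{2} \rho (V_1^2 - V_2^2)
delta_P = 0.5·1260·(7.615² − 10.89²)/1000 = -38.18 kPa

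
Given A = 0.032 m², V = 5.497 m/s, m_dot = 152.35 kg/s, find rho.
Formula: \dot{m} = \rho A V
Substituting knowns: 152.35 = rho·0.032·5.497
Solving for rho: rho = 152.35/(0.032·5.497) = 866.1 kg/m³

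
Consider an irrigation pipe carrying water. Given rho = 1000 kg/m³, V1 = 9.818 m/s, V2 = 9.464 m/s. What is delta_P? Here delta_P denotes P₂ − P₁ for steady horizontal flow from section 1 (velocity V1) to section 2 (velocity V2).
Formula: \Delta P = \frac{1}{2} \rho (V_1^2 - V_2^2)
delta_P = 0.5·1000·(9.818² − 9.464²)/1000 = 3.413 kPa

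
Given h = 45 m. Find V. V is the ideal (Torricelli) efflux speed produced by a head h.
Formula: V = \sqrt{2 g h}
V = √(2·9.81·45) = 29.71 m/s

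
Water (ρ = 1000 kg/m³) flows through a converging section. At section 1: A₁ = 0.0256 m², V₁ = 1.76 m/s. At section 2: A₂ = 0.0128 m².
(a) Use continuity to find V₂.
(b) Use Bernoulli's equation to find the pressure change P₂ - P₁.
(a) Continuity: A₁V₁=A₂V₂ -> V₂=A₁V₁/A₂=0.0256*1.76/0.0128=3.52 m/s
(b) Bernoulli: P₂-P₁=0.5*rho*(V₁^2-V₂^2)/1000=0.5*1000*(1.76^2-3.52^2)/1000=-4.646 kPa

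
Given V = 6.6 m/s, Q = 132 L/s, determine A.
Formula: Q = A V
Substituting knowns: 132 = A·6.6·1000
Solving for A: A = (132/1000)/6.6 = 0.02 m²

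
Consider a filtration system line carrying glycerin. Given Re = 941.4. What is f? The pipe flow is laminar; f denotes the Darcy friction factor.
Formula: f = \frac{64}{Re}
f = 64/941.4 = 0.06798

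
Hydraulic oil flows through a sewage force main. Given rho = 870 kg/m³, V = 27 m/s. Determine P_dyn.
Formula: P_{dyn} = \frac{1}{2} \rho V^2
P_dyn = 0.5·870·27²/1000 = 317.1 kPa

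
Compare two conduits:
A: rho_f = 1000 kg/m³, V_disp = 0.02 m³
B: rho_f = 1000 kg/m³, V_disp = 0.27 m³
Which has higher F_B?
F_B(A) = 196.2 N, F_B(B) = 2649 N. Answer: B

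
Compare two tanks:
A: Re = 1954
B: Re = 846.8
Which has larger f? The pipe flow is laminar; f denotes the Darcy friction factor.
f(A) = 0.03275, f(B) = 0.07558. Answer: B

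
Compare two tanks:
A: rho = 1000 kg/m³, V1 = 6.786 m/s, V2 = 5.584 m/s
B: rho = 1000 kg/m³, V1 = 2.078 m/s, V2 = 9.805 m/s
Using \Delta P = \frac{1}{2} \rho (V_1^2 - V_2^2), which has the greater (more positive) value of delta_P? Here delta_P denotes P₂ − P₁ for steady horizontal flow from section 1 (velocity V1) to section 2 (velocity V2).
delta_P(A) = 7.434 kPa, delta_P(B) = -45.91 kPa. Answer: A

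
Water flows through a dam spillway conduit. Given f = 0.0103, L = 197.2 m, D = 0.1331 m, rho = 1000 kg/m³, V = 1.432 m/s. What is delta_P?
Formula: \Delta P = f \frac{L}{D} \frac{\rho V^2}{2}
delta_P = 0.0103·(197.2/0.1331)·0.5·1000·1.432²/1000 = 15.65 kPa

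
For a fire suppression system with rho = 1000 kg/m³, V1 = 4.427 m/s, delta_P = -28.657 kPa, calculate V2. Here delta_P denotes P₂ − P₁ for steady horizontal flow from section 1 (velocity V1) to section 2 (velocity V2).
Formula: \Delta P = \frac{1}{2} \rho (V_1^2 - V_2^2)
Substituting knowns: -28.657 = 0.5·1000·(4.427² − V2²)/1000
Solving for V2: V2 = √(4.427² − 2·(-28.657·1000)/1000) = 8.77 m/s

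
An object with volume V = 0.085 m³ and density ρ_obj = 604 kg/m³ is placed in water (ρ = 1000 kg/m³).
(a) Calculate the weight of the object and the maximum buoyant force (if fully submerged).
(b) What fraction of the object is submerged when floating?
(a) W=rho_obj*g*V=604*9.81*0.085=503.6 N; F_B(max)=rho*g*V=1000*9.81*0.085=833.9 N
(b) Floating fraction=rho_obj/rho=604/1000=0.604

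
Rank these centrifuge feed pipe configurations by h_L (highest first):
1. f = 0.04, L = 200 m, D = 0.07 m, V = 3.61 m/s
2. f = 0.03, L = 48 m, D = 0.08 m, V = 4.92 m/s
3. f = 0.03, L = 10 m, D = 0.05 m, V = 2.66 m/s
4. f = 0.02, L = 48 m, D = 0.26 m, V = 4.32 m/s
Case 1: h_L = 75.91 m
Case 2: h_L = 22.21 m
Case 3: h_L = 2.164 m
Case 4: h_L = 3.512 m
Ranking (highest first): 1, 2, 4, 3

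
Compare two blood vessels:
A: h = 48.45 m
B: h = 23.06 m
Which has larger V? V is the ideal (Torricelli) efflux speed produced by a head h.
V(A) = 30.83 m/s, V(B) = 21.27 m/s. Answer: A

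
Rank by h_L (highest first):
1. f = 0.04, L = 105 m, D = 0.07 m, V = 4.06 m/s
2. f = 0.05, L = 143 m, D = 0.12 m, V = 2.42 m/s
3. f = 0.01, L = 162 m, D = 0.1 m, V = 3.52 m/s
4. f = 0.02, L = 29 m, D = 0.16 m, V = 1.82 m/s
Case 1: h_L = 50.41 m
Case 2: h_L = 17.79 m
Case 3: h_L = 10.23 m
Case 4: h_L = 0.612 m
Ranking (highest first): 1, 2, 3, 4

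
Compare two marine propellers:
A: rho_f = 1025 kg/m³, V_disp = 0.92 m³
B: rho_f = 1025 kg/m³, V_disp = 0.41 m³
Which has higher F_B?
F_B(A) = 9251 N, F_B(B) = 4123 N. Answer: A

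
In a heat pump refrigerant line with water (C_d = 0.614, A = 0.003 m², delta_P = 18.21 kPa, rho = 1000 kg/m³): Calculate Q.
Formula: Q = C_d A \sqrt{\frac{2 \Delta P}{\rho}}
Q = 0.614·0.003·√(2·(18.21·1000)/1000)·1000 = 11.12 L/s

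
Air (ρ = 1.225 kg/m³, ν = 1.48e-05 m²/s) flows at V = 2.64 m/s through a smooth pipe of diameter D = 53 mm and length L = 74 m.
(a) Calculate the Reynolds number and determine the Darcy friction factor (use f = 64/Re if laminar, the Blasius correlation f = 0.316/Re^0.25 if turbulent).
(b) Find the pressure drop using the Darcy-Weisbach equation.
(a) Re = V·D/ν = 2.64·0.053/1.48e-05 = 9454.1 → turbulent (Re > 4000); f = 0.316/Re^0.25 = 0.316/9454.1^0.25 = 0.032047
(b) Darcy-Weisbach: ΔP = f·(L/D)·½ρV²/1000 = 0.032047·(74/0.053)·½·1.225·2.64²/1000 = 0.191 kPa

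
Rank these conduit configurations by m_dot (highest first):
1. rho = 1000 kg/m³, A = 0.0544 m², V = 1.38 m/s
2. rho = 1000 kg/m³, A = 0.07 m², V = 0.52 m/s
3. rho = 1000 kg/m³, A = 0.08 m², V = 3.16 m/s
Case 1: m_dot = 75.07 kg/s
Case 2: m_dot = 36.4 kg/s
Case 3: m_dot = 252.8 kg/s
Ranking (highest first): 3, 1, 2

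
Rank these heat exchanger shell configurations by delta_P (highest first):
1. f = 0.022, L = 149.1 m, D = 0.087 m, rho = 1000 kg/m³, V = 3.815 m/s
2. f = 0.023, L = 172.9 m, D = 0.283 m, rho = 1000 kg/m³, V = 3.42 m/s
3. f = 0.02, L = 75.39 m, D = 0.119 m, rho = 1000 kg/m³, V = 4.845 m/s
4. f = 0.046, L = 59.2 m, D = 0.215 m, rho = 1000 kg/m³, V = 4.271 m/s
Case 1: delta_P = 274.4 kPa
Case 2: delta_P = 82.18 kPa
Case 3: delta_P = 148.7 kPa
Case 4: delta_P = 115.5 kPa
Ranking (highest first): 1, 3, 4, 2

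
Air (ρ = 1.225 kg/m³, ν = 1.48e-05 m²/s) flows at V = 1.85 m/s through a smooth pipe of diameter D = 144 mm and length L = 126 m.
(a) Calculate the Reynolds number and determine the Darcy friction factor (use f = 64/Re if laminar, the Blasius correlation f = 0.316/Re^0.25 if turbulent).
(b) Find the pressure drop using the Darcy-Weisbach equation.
(a) Re = V·D/ν = 1.85·0.144/1.48e-05 = 18000 → turbulent (Re > 4000); f = 0.316/Re^0.25 = 0.316/18000^0.25 = 0.027282
(b) Darcy-Weisbach: ΔP = f·(L/D)·½ρV²/1000 = 0.027282·(126/0.144)·½·1.225·1.85²/1000 = 0.05004 kPa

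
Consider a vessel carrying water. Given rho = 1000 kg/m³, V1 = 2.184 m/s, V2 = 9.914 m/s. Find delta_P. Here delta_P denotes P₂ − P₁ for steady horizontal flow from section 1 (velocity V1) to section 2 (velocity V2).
Formula: \Delta P = \frac{1}{2} \rho (V_1^2 - V_2^2)
delta_P = 0.5·1000·(2.184² − 9.914²)/1000 = -46.76 kPa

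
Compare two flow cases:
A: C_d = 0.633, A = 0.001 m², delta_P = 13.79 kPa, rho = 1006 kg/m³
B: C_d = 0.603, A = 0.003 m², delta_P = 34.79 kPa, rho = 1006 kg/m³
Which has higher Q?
Q(A) = 3.314 L/s, Q(B) = 15.04 L/s. Answer: B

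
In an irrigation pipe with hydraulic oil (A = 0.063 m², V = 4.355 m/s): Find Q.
Formula: Q = A V
Q = 0.063·4.355·1000 = 274.4 L/s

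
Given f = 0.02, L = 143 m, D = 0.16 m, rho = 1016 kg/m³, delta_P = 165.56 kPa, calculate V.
Formula: \Delta P = f \frac{L}{D} \frac{\rho V^2}{2}
Substituting knowns: 165.56 = 0.02·(143/0.16)·0.5·1016·V²/1000
Solving for V: V = √((165.56·1000)/(0.02·(143/0.16)·0.5·1016)) = 4.27 m/s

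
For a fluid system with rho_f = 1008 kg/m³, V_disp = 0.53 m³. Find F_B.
Formula: F_B = \rho_f g V_{disp}
F_B = 1008·9.81·0.53 = 5241 N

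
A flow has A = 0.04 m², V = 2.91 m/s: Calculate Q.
Formula: Q = A V
Q = 0.04·2.91·1000 = 116.4 L/s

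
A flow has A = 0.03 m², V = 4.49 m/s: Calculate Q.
Formula: Q = A V
Q = 0.03·4.49·1000 = 134.7 L/s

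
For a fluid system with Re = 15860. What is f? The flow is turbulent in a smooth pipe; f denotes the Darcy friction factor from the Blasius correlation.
Formula: f = \frac{0.316}{Re^{0.25}}
f = 0.316/15860^0.25 = 0.02816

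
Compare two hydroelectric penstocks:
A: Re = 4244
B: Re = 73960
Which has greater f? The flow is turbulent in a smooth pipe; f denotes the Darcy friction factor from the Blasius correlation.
f(A) = 0.03915, f(B) = 0.01916. Answer: A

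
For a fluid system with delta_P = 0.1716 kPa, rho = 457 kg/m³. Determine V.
Formula: V = \sqrt{\frac{2 \Delta P}{\rho}}
V = √(2·(0.1716·1000)/457) = 0.8666 m/s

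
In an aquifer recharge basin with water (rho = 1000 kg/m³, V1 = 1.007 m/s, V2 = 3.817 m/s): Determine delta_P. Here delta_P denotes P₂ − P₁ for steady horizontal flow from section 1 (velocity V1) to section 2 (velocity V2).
Formula: \Delta P = \frac{1}{2} \rho (V_1^2 - V_2^2)
delta_P = 0.5·1000·(1.007² − 3.817²)/1000 = -6.778 kPa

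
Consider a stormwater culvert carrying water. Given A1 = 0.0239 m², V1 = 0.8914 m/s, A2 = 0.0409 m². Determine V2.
Formula: V_2 = \frac{A_1 V_1}{A_2}
V2 = 0.0239·0.8914/0.0409 = 0.5209 m/s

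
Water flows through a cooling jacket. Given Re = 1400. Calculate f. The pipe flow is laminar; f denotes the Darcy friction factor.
Formula: f = \frac{64}{Re}
f = 64/1400 = 0.04571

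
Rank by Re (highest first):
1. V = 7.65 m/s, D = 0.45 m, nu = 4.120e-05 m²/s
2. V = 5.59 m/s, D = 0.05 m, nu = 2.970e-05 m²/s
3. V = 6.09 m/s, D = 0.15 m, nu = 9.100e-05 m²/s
Case 1: Re = 83556
Case 2: Re = 9411
Case 3: Re = 10038
Ranking (highest first): 1, 3, 2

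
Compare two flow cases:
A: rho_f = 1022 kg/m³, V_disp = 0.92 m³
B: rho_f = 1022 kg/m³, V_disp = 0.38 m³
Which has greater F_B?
F_B(A) = 9224 N, F_B(B) = 3810 N. Answer: A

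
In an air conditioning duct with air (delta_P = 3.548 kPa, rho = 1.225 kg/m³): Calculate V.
Formula: V = \sqrt{\frac{2 \Delta P}{\rho}}
V = √(2·(3.548·1000)/1.225) = 76.11 m/s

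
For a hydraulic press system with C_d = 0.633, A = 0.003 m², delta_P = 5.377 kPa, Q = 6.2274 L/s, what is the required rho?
Formula: Q = C_d A \sqrt{\frac{2 \Delta P}{\rho}}
Substituting knowns: 6.2274 = 0.633·0.003·√(2·(5.377·1000)/rho)·1000
Solving for rho: rho = 2·(5.377·1000)/((6.2274/1000)/(0.633·0.003))² = 1000 kg/m³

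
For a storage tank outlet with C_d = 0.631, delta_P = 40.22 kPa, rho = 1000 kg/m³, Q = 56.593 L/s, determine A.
Formula: Q = C_d A \sqrt{\frac{2 \Delta P}{\rho}}
Substituting knowns: 56.593 = 0.631·A·√(2·(40.22·1000)/1000)·1000
Solving for A: A = (56.593/1000)/(0.631·√(2·(40.22·1000)/1000)) = 0.01 m²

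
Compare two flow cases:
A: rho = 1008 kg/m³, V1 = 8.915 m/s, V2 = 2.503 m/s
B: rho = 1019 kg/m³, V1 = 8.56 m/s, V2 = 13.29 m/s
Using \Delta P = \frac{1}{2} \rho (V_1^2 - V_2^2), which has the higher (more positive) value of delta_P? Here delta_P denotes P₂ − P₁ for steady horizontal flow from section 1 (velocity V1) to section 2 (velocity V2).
delta_P(A) = 36.9 kPa, delta_P(B) = -52.66 kPa. Answer: A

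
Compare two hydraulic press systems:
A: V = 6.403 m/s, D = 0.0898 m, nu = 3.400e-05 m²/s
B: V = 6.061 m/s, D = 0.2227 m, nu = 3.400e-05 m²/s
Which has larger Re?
Re(A) = 16911, Re(B) = 39700. Answer: B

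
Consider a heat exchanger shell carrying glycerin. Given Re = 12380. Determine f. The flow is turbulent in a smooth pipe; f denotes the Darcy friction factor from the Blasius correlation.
Formula: f = \frac{0.316}{Re^{0.25}}
f = 0.316/12380^0.25 = 0.02996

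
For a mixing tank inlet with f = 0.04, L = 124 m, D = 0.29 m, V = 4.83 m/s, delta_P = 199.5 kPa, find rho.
Formula: \Delta P = f \frac{L}{D} \frac{\rho V^2}{2}
Substituting knowns: 199.5 = 0.04·(124/0.29)·0.5·rho·4.83²/1000
Solving for rho: rho = (199.5·1000)/(0.04·(124/0.29)·0.5·4.83²) = 1000 kg/m³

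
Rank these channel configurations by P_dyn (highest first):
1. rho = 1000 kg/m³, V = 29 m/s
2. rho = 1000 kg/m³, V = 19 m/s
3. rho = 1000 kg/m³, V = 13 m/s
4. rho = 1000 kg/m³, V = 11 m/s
Case 1: P_dyn = 420.5 kPa
Case 2: P_dyn = 180.5 kPa
Case 3: P_dyn = 84.5 kPa
Case 4: P_dyn = 60.5 kPa
Ranking (highest first): 1, 2, 3, 4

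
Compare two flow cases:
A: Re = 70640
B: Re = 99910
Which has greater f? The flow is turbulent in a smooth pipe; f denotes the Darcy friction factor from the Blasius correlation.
f(A) = 0.01938, f(B) = 0.01777. Answer: A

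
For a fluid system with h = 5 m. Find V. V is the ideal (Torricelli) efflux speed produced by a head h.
Formula: V = \sqrt{2 g h}
V = √(2·9.81·5) = 9.905 m/s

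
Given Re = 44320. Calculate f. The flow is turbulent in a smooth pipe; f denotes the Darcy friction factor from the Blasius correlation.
Formula: f = \frac{0.316}{Re^{0.25}}
f = 0.316/44320^0.25 = 0.02178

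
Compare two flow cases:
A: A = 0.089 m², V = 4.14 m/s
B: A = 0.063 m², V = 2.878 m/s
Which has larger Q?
Q(A) = 368.5 L/s, Q(B) = 181.3 L/s. Answer: A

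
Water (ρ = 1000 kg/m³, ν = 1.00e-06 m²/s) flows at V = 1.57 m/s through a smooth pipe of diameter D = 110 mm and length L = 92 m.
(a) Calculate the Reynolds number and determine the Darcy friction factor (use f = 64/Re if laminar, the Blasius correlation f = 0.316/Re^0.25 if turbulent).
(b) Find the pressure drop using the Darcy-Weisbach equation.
(a) Re = V·D/ν = 1.57·0.11/1.00e-06 = 172700 → turbulent (Re > 4000); f = 0.316/Re^0.25 = 0.316/172700^0.25 = 0.015501 (Blasius is strictly valid for Re ≲ 1e5; used here as the smooth-pipe estimate the problem specifies)
(b) Darcy-Weisbach: ΔP = f·(L/D)·½ρV²/1000 = 0.015501·(92/0.110)·½·1000·1.57²/1000 = 15.98 kPa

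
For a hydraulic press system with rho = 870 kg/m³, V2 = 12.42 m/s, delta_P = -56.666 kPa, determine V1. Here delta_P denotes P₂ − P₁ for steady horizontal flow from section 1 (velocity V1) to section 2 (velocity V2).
Formula: \Delta P = \frac{1}{2} \rho (V_1^2 - V_2^2)
Substituting knowns: -56.666 = 0.5·870·(V1² − 12.42²)/1000
Solving for V1: V1 = √(12.42² + 2·(-56.666·1000)/870) = 4.898 m/s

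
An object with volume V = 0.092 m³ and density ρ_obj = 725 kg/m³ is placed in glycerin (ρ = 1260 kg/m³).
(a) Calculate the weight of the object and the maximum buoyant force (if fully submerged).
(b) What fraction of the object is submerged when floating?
(a) W=rho_obj*g*V=725*9.81*0.092=654.3 N; F_B(max)=rho*g*V=1260*9.81*0.092=1137.2 N
(b) Floating fraction=rho_obj/rho=725/1260=0.575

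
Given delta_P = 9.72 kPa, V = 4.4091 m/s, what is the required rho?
Formula: V = \sqrt{\frac{2 \Delta P}{\rho}}
Substituting knowns: 4.4091 = √(2·(9.72·1000)/rho)
Solving for rho: rho = 2·(9.72·1000)/4.4091² = 1000 kg/m³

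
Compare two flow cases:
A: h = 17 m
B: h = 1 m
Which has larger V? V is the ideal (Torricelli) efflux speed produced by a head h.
V(A) = 18.26 m/s, V(B) = 4.429 m/s. Answer: A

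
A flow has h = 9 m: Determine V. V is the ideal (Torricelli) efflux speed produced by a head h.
Formula: V = \sqrt{2 g h}
V = √(2·9.81·9) = 13.29 m/s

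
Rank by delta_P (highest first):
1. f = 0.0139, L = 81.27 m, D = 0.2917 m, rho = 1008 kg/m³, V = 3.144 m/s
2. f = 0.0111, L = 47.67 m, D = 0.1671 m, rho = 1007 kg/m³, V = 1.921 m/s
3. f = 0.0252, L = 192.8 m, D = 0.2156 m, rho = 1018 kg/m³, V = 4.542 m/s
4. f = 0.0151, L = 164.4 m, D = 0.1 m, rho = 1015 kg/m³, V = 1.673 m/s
Case 1: delta_P = 19.29 kPa
Case 2: delta_P = 5.884 kPa
Case 3: delta_P = 236.6 kPa
Case 4: delta_P = 35.26 kPa
Ranking (highest first): 3, 4, 1, 2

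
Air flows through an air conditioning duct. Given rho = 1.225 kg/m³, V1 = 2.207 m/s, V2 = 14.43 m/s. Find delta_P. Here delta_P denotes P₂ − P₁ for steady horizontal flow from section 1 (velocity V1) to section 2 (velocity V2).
Formula: \Delta P = \frac{1}{2} \rho (V_1^2 - V_2^2)
delta_P = 0.5·1.225·(2.207² − 14.43²)/1000 = -0.1246 kPa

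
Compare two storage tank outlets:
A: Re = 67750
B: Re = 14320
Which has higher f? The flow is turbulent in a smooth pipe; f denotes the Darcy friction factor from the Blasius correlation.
f(A) = 0.01959, f(B) = 0.02889. Answer: B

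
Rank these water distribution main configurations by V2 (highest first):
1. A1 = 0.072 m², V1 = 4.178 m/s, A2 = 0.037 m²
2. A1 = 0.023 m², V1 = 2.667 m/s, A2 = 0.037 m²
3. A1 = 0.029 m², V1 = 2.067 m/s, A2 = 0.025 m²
Case 1: V2 = 8.13 m/s
Case 2: V2 = 1.658 m/s
Case 3: V2 = 2.398 m/s
Ranking (highest first): 1, 3, 2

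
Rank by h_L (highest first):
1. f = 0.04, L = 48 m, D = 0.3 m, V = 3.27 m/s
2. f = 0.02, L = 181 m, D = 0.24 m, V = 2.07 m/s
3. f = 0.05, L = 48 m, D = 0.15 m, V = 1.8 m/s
Case 1: h_L = 3.488 m
Case 2: h_L = 3.294 m
Case 3: h_L = 2.642 m
Ranking (highest first): 1, 2, 3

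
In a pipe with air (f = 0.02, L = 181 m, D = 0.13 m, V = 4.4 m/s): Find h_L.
Formula: h_L = f \frac{L}{D} \frac{V^2}{2g}
h_L = 0.02·(181/0.13)·4.4²/(2·9.81) = 27.48 m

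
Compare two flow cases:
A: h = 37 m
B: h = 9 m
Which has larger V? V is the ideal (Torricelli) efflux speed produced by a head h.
V(A) = 26.94 m/s, V(B) = 13.29 m/s. Answer: A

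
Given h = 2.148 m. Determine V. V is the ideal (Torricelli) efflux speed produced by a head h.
Formula: V = \sqrt{2 g h}
V = √(2·9.81·2.148) = 6.492 m/s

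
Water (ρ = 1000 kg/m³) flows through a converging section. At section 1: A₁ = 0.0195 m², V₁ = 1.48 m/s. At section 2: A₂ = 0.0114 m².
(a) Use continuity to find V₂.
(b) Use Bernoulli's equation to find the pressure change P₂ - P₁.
(a) Continuity: A₁V₁=A₂V₂ -> V₂=A₁V₁/A₂=0.0195*1.48/0.0114=2.53 m/s
(b) Bernoulli: P₂-P₁=0.5*rho*(V₁^2-V₂^2)/1000=0.5*1000*(1.48^2-2.53^2)/1000=-2.105 kPa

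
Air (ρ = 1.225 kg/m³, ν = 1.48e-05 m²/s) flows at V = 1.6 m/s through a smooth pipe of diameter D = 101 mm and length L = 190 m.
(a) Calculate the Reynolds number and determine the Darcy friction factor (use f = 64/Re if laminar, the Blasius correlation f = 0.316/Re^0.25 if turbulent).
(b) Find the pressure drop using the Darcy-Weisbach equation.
(a) Re = V·D/ν = 1.6·0.101/1.48e-05 = 10919 → turbulent (Re > 4000); f = 0.316/Re^0.25 = 0.316/10919^0.25 = 0.030913
(b) Darcy-Weisbach: ΔP = f·(L/D)·½ρV²/1000 = 0.030913·(190/0.101)·½·1.225·1.6²/1000 = 0.09118 kPa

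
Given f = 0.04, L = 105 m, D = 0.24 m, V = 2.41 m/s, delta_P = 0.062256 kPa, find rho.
Formula: \Delta P = f \frac{L}{D} \frac{\rho V^2}{2}
Substituting knowns: 0.062256 = 0.04·(105/0.24)·0.5·rho·2.41²/1000
Solving for rho: rho = (0.062256·1000)/(0.04·(105/0.24)·0.5·2.41²) = 1.225 kg/m³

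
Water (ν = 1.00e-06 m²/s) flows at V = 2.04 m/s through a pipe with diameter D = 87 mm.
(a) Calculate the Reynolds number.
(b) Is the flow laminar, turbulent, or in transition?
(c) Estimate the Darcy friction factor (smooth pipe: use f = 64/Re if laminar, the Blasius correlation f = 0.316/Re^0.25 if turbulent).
(a) Re = V·D/ν = 2.04·0.087/1.00e-06 = 177480
(b) Flow regime: turbulent (Re > 4000)
(c) Friction factor: f = 0.316/Re^0.25 = 0.316/177480^0.25 = 0.0154 (Blasius is strictly valid for Re ≲ 1e5; used here as the smooth-pipe estimate the problem specifies)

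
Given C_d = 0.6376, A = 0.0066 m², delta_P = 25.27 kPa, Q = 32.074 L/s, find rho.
Formula: Q = C_d A \sqrt{\frac{2 \Delta P}{\rho}}
Substituting knowns: 32.074 = 0.6376·0.0066·√(2·(25.27·1000)/rho)·1000
Solving for rho: rho = 2·(25.27·1000)/((32.074/1000)/(0.6376·0.0066))² = 870 kg/m³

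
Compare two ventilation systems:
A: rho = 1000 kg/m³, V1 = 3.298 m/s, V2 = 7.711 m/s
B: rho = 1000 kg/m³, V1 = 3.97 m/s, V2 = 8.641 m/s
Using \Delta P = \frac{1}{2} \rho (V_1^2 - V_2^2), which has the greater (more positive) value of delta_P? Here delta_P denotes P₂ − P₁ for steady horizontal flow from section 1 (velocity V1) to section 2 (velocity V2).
delta_P(A) = -24.29 kPa, delta_P(B) = -29.45 kPa. Answer: A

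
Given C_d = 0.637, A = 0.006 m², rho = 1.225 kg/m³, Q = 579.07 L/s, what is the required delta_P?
Formula: Q = C_d A \sqrt{\frac{2 \Delta P}{\rho}}
Substituting knowns: 579.07 = 0.637·0.006·√(2·(delta_P·1000)/1.225)·1000
Solving for delta_P: delta_P = ((579.07/1000)/(0.637·0.006))²·1.225/2/1000 = 14.06 kPa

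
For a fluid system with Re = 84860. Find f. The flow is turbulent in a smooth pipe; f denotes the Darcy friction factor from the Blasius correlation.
Formula: f = \frac{0.316}{Re^{0.25}}
f = 0.316/84860^0.25 = 0.01851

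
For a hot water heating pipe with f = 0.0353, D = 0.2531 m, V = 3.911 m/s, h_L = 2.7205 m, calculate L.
Formula: h_L = f \frac{L}{D} \frac{V^2}{2g}
Substituting knowns: 2.7205 = 0.0353·(L/0.2531)·3.911²/(2·9.81)
Solving for L: L = 2.7205·2·9.81·0.2531/(0.0353·3.911²) = 25.02 m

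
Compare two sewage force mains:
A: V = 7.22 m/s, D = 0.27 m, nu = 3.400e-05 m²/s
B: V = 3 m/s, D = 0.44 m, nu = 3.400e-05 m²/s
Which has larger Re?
Re(A) = 57335, Re(B) = 38824. Answer: A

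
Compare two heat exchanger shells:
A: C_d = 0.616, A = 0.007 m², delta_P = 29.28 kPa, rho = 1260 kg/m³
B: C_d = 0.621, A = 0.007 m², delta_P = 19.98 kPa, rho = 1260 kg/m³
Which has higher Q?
Q(A) = 29.4 L/s, Q(B) = 24.48 L/s. Answer: A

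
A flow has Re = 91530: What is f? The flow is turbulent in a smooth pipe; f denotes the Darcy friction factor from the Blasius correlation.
Formula: f = \frac{0.316}{Re^{0.25}}
f = 0.316/91530^0.25 = 0.01817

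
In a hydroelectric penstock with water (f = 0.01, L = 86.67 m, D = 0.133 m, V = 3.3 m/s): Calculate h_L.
Formula: h_L = f \frac{L}{D} \frac{V^2}{2g}
h_L = 0.01·(86.67/0.133)·3.3²/(2·9.81) = 3.617 m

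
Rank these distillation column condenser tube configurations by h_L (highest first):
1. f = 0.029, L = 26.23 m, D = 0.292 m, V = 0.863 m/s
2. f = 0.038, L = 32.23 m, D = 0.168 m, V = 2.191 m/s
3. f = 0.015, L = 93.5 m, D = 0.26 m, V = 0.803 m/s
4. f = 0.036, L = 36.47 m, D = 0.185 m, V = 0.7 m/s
Case 1: h_L = 0.09889 m
Case 2: h_L = 1.784 m
Case 3: h_L = 0.1773 m
Case 4: h_L = 0.1772 m
Ranking (highest first): 2, 3, 4, 1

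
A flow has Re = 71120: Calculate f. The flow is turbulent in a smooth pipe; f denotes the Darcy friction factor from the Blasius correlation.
Formula: f = \frac{0.316}{Re^{0.25}}
f = 0.316/71120^0.25 = 0.01935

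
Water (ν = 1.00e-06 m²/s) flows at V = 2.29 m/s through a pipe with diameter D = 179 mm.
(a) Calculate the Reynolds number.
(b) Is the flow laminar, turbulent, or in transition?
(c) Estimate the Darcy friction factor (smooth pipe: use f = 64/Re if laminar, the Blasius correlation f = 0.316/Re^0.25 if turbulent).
(a) Re = V·D/ν = 2.29·0.179/1.00e-06 = 409910
(b) Flow regime: turbulent (Re > 4000)
(c) Friction factor: f = 0.316/Re^0.25 = 0.316/409910^0.25 = 0.01249 (Blasius is strictly valid for Re ≲ 1e5; used here as the smooth-pipe estimate the problem specifies)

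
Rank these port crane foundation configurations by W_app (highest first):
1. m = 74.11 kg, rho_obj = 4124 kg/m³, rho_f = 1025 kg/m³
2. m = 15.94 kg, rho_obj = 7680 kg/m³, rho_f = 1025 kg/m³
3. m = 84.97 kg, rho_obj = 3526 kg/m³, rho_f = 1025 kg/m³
Case 1: W_app = 546.3 N
Case 2: W_app = 135.5 N
Case 3: W_app = 591.2 N
Ranking (highest first): 3, 1, 2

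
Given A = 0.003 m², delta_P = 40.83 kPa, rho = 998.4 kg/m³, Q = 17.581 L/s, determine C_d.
Formula: Q = C_d A \sqrt{\frac{2 \Delta P}{\rho}}
Substituting knowns: 17.581 = C_d·0.003·√(2·(40.83·1000)/998.4)·1000
Solving for C_d: C_d = (17.581/1000)/(0.003·√(2·(40.83·1000)/998.4)) = 0.648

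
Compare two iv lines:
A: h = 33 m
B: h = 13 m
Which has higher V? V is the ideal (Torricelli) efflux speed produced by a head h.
V(A) = 25.45 m/s, V(B) = 15.97 m/s. Answer: A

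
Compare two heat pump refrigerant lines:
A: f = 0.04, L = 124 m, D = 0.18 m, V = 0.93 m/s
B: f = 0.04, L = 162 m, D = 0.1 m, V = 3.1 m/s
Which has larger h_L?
h_L(A) = 1.215 m, h_L(B) = 31.74 m. Answer: B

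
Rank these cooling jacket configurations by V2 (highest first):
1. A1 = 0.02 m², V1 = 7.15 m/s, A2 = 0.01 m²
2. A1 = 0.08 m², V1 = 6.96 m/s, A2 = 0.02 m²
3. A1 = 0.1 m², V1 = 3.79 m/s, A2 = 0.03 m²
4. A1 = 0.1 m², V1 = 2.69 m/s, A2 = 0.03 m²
Case 1: V2 = 14.3 m/s
Case 2: V2 = 27.84 m/s
Case 3: V2 = 12.63 m/s
Case 4: V2 = 8.967 m/s
Ranking (highest first): 2, 1, 3, 4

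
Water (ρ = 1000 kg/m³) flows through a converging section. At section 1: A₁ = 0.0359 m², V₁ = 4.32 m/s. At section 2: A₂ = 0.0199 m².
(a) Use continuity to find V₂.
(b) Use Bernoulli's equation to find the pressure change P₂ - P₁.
(a) Continuity: A₁V₁=A₂V₂ -> V₂=A₁V₁/A₂=0.0359*4.32/0.0199=7.79 m/s
(b) Bernoulli: P₂-P₁=0.5*rho*(V₁^2-V₂^2)/1000=0.5*1000*(4.32^2-7.79^2)/1000=-21.01 kPa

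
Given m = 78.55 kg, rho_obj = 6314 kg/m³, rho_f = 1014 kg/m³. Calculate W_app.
Formula: W_{app} = mg\left(1 - \frac{\rho_f}{\rho_{obj}}\right)
W_app = 78.55·9.81·(1 − 1014/6314) = 646.8 N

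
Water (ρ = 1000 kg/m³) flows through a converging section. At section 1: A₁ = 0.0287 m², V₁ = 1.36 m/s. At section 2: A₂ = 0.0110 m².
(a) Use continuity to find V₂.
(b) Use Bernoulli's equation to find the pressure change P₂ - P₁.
(a) Continuity: A₁V₁=A₂V₂ -> V₂=A₁V₁/A₂=0.0287*1.36/0.0110=3.55 m/s
(b) Bernoulli: P₂-P₁=0.5*rho*(V₁^2-V₂^2)/1000=0.5*1000*(1.36^2-3.55^2)/1000=-5.376 kPa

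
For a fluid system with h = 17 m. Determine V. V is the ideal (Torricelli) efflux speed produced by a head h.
Formula: V = \sqrt{2 g h}
V = √(2·9.81·17) = 18.26 m/s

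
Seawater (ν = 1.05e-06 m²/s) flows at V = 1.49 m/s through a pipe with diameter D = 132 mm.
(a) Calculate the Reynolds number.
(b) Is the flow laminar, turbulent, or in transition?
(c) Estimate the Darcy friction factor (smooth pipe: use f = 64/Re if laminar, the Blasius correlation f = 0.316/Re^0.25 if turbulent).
(a) Re = V·D/ν = 1.49·0.132/1.05e-06 = 187310
(b) Flow regime: turbulent (Re > 4000)
(c) Friction factor: f = 0.316/Re^0.25 = 0.316/187310^0.25 = 0.01519 (Blasius is strictly valid for Re ≲ 1e5; used here as the smooth-pipe estimate the problem specifies)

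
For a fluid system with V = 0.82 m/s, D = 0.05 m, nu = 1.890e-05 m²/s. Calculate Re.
Formula: Re = \frac{V D}{\nu}
Re = 0.82·0.05/1.890e-05 = 2169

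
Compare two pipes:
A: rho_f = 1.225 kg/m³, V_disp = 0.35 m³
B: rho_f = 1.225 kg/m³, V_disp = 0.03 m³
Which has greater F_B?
F_B(A) = 4.206 N, F_B(B) = 0.3605 N. Answer: A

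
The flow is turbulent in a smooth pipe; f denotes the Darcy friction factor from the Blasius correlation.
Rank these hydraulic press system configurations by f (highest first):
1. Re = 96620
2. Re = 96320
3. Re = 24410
Case 1: f = 0.01792
Case 2: f = 0.01794
Case 3: f = 0.02528
Ranking (highest first): 3, 2, 1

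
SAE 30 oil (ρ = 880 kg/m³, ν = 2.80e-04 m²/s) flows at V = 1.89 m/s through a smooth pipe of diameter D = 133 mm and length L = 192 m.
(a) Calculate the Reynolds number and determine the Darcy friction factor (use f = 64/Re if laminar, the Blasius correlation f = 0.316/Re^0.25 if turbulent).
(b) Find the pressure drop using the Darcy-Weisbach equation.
(a) Re = V·D/ν = 1.89·0.133/2.80e-04 = 897.75 → laminar (Re < 2300); f = 64/Re = 64/897.75 = 0.071289
(b) Darcy-Weisbach: ΔP = f·(L/D)·½ρV²/1000 = 0.071289·(192/0.133)·½·880·1.89²/1000 = 161.8 kPa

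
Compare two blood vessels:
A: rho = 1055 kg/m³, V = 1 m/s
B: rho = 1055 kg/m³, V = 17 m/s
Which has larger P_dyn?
P_dyn(A) = 0.5275 kPa, P_dyn(B) = 152.4 kPa. Answer: B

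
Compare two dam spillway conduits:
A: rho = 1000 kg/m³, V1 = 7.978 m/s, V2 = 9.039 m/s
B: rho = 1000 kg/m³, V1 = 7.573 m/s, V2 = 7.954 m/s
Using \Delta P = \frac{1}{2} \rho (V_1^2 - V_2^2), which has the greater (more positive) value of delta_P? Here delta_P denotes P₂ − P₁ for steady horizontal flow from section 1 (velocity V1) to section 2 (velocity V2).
delta_P(A) = -9.028 kPa, delta_P(B) = -2.958 kPa. Answer: B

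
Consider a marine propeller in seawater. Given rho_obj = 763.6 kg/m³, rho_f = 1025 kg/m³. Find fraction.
Formula: f_{sub} = \frac{\rho_{obj}}{\rho_f}
fraction = 763.6/1025 = 0.745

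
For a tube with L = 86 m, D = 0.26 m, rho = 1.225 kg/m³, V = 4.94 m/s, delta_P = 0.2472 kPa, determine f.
Formula: \Delta P = f \frac{L}{D} \frac{\rho V^2}{2}
Substituting knowns: 0.2472 = f·(86/0.26)·0.5·1.225·4.94²/1000
Solving for f: f = (0.2472·1000)/((86/0.26)·0.5·1.225·4.94²) = 0.05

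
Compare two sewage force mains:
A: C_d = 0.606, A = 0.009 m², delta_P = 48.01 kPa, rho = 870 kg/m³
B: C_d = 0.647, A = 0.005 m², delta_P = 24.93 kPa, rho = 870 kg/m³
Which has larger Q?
Q(A) = 57.3 L/s, Q(B) = 24.49 L/s. Answer: A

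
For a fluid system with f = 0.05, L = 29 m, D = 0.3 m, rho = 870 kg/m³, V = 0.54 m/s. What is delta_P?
Formula: \Delta P = f \frac{L}{D} \frac{\rho V^2}{2}
delta_P = 0.05·(29/0.3)·0.5·870·0.54²/1000 = 0.6131 kPa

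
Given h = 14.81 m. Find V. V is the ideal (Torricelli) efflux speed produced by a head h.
Formula: V = \sqrt{2 g h}
V = √(2·9.81·14.81) = 17.05 m/s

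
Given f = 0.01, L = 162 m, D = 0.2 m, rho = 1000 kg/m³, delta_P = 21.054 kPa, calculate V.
Formula: \Delta P = f \frac{L}{D} \frac{\rho V^2}{2}
Substituting knowns: 21.054 = 0.01·(162/0.2)·0.5·1000·V²/1000
Solving for V: V = √((21.054·1000)/(0.01·(162/0.2)·0.5·1000)) = 2.28 m/s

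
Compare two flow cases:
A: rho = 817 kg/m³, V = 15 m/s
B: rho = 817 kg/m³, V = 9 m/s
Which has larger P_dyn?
P_dyn(A) = 91.91 kPa, P_dyn(B) = 33.09 kPa. Answer: A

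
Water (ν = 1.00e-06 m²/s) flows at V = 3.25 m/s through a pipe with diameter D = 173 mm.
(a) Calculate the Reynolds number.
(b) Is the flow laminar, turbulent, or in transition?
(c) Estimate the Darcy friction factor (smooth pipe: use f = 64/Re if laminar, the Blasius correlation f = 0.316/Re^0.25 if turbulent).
(a) Re = V·D/ν = 3.25·0.173/1.00e-06 = 562250
(b) Flow regime: turbulent (Re > 4000)
(c) Friction factor: f = 0.316/Re^0.25 = 0.316/562250^0.25 = 0.01154 (Blasius is strictly valid for Re ≲ 1e5; used here as the smooth-pipe estimate the problem specifies)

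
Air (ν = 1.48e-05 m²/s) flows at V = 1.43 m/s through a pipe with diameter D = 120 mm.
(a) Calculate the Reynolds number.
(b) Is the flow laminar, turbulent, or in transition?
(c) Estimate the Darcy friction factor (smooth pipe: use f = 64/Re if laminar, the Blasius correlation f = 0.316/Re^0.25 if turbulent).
(a) Re = V·D/ν = 1.43·0.12/1.48e-05 = 11595
(b) Flow regime: turbulent (Re > 4000)
(c) Friction factor: f = 0.316/Re^0.25 = 0.316/11595^0.25 = 0.03045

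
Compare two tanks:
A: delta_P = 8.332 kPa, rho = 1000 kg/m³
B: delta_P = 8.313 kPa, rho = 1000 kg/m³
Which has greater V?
V(A) = 4.082 m/s, V(B) = 4.077 m/s. Answer: A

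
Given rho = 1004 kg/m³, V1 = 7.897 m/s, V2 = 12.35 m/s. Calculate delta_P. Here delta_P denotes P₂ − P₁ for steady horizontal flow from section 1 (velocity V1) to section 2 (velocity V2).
Formula: \Delta P = \frac{1}{2} \rho (V_1^2 - V_2^2)
delta_P = 0.5·1004·(7.897² − 12.35²)/1000 = -45.26 kPa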